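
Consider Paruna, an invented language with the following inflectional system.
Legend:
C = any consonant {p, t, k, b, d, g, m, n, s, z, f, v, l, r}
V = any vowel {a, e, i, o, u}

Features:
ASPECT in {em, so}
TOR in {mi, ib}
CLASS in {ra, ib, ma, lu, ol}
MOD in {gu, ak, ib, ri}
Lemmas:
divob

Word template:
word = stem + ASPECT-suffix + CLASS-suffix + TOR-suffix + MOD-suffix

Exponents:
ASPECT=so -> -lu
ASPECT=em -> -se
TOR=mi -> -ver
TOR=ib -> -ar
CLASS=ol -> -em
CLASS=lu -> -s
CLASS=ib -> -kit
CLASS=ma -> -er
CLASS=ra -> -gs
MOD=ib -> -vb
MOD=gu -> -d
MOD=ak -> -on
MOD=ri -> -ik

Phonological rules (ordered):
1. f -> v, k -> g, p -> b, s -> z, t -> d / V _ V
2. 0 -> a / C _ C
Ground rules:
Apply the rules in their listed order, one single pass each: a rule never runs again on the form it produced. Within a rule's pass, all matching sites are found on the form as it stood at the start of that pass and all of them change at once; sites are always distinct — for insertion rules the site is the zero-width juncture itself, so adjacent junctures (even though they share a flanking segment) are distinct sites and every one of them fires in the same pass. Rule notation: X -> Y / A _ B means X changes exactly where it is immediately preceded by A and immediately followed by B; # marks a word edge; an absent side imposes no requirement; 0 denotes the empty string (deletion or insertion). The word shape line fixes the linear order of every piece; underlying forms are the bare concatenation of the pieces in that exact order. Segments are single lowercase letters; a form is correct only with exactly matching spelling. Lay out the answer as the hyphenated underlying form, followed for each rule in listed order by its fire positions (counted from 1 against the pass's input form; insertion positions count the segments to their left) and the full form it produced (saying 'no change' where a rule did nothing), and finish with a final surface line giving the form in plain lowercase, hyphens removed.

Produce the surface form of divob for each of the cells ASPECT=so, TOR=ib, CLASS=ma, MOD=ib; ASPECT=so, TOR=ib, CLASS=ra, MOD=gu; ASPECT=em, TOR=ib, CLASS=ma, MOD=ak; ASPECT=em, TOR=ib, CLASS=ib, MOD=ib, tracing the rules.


cell ASPECT=so, TOR=ib, CLASS=ma, MOD=ib:
underlying: divob-lu-er-ar-vb
1. f -> v, k -> g, p -> b, s -> z, t -> d / V _ V: no change
2. 0 -> a / C _ C: inserts after position(s) 5, 11, 12: divobalueraravab
surface: divobalueraravab

cell ASPECT=so, TOR=ib, CLASS=ra, MOD=gu:
underlying: divob-lu-gs-ar-d
1. f -> v, k -> g, p -> b, s -> z, t -> d / V _ V: no change
2. 0 -> a / C _ C: inserts after position(s) 5, 8, 11: divobalugasarad
surface: divobalugasarad

cell ASPECT=em, TOR=ib, CLASS=ma, MOD=ak:
underlying: divob-se-er-ar-on
1. f -> v, k -> g, p -> b, s -> z, t -> d / V _ V: no change
2. 0 -> a / C _ C: inserts after position(s) 5: divobaseeraron
surface: divobaseeraron

cell ASPECT=em, TOR=ib, CLASS=ib, MOD=ib:
underlying: divob-se-kit-ar-vb
1. f -> v, k -> g, p -> b, s -> z, t -> d / V _ V: fires at position(s) 8, 10: divobsegidarvb
2. 0 -> a / C _ C: inserts after position(s) 5, 12, 13: divobasegidaravab
surface: divobasegidaravab


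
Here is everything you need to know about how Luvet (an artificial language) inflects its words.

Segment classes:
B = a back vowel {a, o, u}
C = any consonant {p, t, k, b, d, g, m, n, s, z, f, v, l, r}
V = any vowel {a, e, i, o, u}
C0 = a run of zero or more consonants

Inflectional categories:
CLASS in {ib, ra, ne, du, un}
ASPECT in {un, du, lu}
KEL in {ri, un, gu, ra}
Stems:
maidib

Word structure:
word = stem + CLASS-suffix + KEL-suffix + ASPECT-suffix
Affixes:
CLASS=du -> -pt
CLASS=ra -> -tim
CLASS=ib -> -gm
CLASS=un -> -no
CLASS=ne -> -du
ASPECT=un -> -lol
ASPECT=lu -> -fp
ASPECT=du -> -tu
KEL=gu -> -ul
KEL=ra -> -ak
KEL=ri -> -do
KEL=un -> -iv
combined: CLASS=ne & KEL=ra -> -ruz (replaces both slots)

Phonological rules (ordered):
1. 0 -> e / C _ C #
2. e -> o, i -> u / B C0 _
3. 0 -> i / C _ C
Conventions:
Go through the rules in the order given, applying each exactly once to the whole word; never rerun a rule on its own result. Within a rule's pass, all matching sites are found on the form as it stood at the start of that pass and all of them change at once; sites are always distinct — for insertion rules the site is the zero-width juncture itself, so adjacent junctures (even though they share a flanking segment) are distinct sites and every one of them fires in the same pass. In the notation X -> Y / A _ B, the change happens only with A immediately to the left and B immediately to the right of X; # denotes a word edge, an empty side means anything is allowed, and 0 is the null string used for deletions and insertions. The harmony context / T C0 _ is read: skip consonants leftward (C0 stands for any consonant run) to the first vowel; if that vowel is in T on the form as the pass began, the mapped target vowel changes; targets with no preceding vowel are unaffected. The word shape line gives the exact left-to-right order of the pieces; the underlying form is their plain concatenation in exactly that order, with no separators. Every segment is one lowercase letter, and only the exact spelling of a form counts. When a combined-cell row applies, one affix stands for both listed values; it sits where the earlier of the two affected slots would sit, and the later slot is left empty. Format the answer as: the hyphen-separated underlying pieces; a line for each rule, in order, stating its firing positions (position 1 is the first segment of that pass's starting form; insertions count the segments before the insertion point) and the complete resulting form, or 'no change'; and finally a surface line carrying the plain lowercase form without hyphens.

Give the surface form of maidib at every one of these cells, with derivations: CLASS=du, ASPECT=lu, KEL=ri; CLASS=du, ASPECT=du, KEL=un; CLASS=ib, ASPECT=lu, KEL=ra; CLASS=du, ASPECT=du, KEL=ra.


cell CLASS=du, ASPECT=lu, KEL=ri:
underlying: maidib-pt-do-fp
1. 0 -> e / C _ C #: inserts after position(s) 11: maidibptdofep
2. e -> o, i -> u / B C0 _: fires at position(s) 3, 12: maudibptdofop
3. 0 -> i / C _ C: inserts after position(s) 6, 7, 8: maudibipitidofop
surface: maudibipitidofop

cell CLASS=du, ASPECT=du, KEL=un:
underlying: maidib-pt-iv-tu
1. 0 -> e / C _ C #: no change
2. e -> o, i -> u / B C0 _: fires at position(s) 3: maudibptivtu
3. 0 -> i / C _ C: inserts after position(s) 6, 7, 10: maudibipitivitu
surface: maudibipitivitu

cell CLASS=ib, ASPECT=lu, KEL=ra:
underlying: maidib-gm-ak-fp
1. 0 -> e / C _ C #: inserts after position(s) 11: maidibgmakfep
2. e -> o, i -> u / B C0 _: fires at position(s) 3, 12: maudibgmakfop
3. 0 -> i / C _ C: inserts after position(s) 6, 7, 10: maudibigimakifop
surface: maudibigimakifop

cell CLASS=du, ASPECT=du, KEL=ra:
underlying: maidib-pt-ak-tu
1. 0 -> e / C _ C #: no change
2. e -> o, i -> u / B C0 _: fires at position(s) 3: maudibptaktu
3. 0 -> i / C _ C: inserts after position(s) 6, 7, 10: maudibipitakitu
surface: maudibipitakitu


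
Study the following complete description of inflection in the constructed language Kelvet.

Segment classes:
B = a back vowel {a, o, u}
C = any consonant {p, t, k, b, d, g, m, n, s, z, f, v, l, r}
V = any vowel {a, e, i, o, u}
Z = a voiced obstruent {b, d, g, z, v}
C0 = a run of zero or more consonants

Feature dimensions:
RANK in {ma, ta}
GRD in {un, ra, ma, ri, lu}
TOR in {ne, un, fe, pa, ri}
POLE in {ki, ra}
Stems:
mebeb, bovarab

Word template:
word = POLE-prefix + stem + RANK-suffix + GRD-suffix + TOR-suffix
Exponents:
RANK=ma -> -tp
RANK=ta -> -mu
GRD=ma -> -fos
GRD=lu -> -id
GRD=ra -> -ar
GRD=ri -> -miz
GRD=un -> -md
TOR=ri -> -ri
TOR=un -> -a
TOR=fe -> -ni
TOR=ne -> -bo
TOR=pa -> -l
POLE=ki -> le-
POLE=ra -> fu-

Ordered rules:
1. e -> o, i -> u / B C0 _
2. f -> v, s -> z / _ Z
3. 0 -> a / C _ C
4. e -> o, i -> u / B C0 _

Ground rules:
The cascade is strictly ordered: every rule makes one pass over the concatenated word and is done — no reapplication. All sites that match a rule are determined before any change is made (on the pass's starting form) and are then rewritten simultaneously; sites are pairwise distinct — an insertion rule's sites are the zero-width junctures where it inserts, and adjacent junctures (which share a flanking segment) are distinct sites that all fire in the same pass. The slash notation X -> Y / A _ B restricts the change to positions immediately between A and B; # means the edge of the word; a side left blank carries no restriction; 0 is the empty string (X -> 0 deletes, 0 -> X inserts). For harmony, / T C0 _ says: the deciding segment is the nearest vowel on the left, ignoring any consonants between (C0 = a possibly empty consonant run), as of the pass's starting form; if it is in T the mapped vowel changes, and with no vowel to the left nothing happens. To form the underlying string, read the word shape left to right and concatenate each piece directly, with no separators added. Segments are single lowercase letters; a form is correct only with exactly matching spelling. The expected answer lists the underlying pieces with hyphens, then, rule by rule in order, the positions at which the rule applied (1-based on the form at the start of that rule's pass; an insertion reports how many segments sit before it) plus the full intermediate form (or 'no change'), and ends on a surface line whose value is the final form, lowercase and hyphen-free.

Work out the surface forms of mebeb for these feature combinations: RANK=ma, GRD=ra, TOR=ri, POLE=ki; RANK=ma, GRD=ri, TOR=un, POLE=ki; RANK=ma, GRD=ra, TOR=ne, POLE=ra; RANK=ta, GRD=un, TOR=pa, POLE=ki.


cell RANK=ma, GRD=ra, TOR=ri, POLE=ki:
underlying: le-mebeb-tp-ar-ri
1. e -> o, i -> u / B C0 _: fires at position(s) 13: lemebebtparru
2. f -> v, s -> z / _ Z: no change
3. 0 -> a / C _ C: inserts after position(s) 7, 8, 11: lemebebatapararu
4. e -> o, i -> u / B C0 _: no change
surface: lemebebatapararu

cell RANK=ma, GRD=ri, TOR=un, POLE=ki:
underlying: le-mebeb-tp-miz-a
1. e -> o, i -> u / B C0 _: no change
2. f -> v, s -> z / _ Z: no change
3. 0 -> a / C _ C: inserts after position(s) 7, 8, 9: lemebebatapamiza
4. e -> o, i -> u / B C0 _: fires at position(s) 14: lemebebatapamuza
surface: lemebebatapamuza

cell RANK=ma, GRD=ra, TOR=ne, POLE=ra:
underlying: fu-mebeb-tp-ar-bo
1. e -> o, i -> u / B C0 _: fires at position(s) 4: fumobebtparbo
2. f -> v, s -> z / _ Z: no change
3. 0 -> a / C _ C: inserts after position(s) 7, 8, 11: fumobebataparabo
4. e -> o, i -> u / B C0 _: fires at position(s) 6: fumobobataparabo
surface: fumobobataparabo

cell RANK=ta, GRD=un, TOR=pa, POLE=ki:
underlying: le-mebeb-mu-md-l
1. e -> o, i -> u / B C0 _: no change
2. f -> v, s -> z / _ Z: no change
3. 0 -> a / C _ C: inserts after position(s) 7, 10, 11: lemebebamumadal
4. e -> o, i -> u / B C0 _: no change
surface: lemebebamumadal


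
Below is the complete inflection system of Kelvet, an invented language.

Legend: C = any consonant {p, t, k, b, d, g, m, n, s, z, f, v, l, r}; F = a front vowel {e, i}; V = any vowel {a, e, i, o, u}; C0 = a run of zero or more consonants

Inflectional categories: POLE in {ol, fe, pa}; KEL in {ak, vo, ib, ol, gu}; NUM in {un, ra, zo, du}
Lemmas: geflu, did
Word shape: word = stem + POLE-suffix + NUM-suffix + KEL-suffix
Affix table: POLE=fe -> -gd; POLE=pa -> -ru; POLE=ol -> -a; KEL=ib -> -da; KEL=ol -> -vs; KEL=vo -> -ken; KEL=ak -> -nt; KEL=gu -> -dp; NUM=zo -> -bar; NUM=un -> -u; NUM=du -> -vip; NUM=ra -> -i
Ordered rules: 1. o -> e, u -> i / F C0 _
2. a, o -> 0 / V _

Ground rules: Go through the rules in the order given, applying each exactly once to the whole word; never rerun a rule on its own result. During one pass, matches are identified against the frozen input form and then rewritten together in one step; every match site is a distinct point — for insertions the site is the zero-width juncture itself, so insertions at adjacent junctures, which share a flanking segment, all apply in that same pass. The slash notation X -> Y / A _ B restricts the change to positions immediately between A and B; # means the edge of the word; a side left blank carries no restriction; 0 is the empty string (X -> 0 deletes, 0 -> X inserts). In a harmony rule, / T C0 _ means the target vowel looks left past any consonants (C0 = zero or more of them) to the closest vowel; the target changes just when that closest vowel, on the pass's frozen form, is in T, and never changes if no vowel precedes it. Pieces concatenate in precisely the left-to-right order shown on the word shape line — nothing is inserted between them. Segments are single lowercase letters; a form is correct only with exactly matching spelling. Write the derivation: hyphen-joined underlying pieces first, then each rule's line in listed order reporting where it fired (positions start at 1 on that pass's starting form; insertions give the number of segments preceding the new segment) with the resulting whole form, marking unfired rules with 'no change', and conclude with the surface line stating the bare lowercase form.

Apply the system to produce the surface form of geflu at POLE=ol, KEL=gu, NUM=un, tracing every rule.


underlying: geflu-a-u-dp
1. o -> e, u -> i / F C0 _: fires at position(s) 5: gefliaudp
2. a, o -> 0 / V _: fires at position(s) 6: gefliudp
surface: gefliudp


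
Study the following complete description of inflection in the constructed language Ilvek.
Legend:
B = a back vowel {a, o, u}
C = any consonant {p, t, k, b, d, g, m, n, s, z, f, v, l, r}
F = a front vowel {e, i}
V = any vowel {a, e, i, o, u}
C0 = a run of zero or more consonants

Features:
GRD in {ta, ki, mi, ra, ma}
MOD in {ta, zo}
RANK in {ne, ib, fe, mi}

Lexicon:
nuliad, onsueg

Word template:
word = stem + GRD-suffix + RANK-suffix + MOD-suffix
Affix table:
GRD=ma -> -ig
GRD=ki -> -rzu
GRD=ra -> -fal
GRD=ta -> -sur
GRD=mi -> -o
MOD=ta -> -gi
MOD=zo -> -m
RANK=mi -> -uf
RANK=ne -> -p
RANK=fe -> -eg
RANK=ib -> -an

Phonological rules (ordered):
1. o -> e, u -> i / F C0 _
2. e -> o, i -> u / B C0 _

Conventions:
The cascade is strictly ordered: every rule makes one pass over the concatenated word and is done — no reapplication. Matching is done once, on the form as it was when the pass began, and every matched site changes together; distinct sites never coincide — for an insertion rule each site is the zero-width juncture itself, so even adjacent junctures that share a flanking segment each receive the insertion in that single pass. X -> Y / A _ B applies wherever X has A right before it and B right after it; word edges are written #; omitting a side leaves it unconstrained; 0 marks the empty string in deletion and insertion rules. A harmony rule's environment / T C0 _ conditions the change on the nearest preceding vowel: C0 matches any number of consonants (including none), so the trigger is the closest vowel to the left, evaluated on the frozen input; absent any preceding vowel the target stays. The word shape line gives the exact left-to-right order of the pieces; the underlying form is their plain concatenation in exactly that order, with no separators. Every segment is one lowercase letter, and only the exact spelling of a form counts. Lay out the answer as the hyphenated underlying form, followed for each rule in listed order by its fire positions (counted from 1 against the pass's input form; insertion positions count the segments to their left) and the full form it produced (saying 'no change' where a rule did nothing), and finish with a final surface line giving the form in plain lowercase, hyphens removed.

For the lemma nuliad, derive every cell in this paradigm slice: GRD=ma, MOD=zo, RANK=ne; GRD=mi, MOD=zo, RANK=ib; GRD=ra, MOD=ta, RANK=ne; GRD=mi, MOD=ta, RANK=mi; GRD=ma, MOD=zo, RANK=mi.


cell GRD=ma, MOD=zo, RANK=ne:
underlying: nuliad-ig-p-m
1. o -> e, u -> i / F C0 _: no change
2. e -> o, i -> u / B C0 _: fires at position(s) 4, 7: nuluadugpm
surface: nuluadugpm

cell GRD=mi, MOD=zo, RANK=ib:
underlying: nuliad-o-an-m
1. o -> e, u -> i / F C0 _: no change
2. e -> o, i -> u / B C0 _: fires at position(s) 4: nuluadoanm
surface: nuluadoanm

cell GRD=ra, MOD=ta, RANK=ne:
underlying: nuliad-fal-p-gi
1. o -> e, u -> i / F C0 _: no change
2. e -> o, i -> u / B C0 _: fires at position(s) 4, 12: nuluadfalpgu
surface: nuluadfalpgu

cell GRD=mi, MOD=ta, RANK=mi:
underlying: nuliad-o-uf-gi
1. o -> e, u -> i / F C0 _: no change
2. e -> o, i -> u / B C0 _: fires at position(s) 4, 11: nuluadoufgu
surface: nuluadoufgu

cell GRD=ma, MOD=zo, RANK=mi:
underlying: nuliad-ig-uf-m
1. o -> e, u -> i / F C0 _: fires at position(s) 9: nuliadigifm
2. e -> o, i -> u / B C0 _: fires at position(s) 4, 7: nuluadugifm
surface: nuluadugifm


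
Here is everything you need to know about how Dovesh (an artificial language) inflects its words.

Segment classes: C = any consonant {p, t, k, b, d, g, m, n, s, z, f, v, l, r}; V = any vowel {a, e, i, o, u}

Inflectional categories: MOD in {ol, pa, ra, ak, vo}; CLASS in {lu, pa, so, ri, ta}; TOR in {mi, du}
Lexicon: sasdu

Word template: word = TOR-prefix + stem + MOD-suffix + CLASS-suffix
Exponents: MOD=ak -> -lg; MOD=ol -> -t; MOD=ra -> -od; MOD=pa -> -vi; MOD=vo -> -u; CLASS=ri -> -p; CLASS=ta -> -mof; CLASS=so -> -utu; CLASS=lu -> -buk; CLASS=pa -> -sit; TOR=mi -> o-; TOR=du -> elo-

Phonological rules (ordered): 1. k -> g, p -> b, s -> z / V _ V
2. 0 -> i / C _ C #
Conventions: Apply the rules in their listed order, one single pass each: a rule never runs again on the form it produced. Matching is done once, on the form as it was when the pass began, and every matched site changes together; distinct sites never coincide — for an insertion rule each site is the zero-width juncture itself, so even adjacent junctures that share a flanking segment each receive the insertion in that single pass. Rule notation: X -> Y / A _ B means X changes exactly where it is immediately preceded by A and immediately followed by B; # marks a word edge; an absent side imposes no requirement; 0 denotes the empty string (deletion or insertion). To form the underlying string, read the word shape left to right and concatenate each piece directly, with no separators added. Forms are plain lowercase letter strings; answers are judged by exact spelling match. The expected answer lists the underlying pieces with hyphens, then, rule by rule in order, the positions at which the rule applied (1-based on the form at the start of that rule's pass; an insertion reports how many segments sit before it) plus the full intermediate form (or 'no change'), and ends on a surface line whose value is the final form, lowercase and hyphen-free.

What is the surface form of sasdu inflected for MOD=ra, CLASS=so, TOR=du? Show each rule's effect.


underlying: elo-sasdu-od-utu
1. k -> g, p -> b, s -> z / V _ V: fires at position(s) 4: elozasduodutu
2. 0 -> i / C _ C #: no change
surface: elozasduodutu


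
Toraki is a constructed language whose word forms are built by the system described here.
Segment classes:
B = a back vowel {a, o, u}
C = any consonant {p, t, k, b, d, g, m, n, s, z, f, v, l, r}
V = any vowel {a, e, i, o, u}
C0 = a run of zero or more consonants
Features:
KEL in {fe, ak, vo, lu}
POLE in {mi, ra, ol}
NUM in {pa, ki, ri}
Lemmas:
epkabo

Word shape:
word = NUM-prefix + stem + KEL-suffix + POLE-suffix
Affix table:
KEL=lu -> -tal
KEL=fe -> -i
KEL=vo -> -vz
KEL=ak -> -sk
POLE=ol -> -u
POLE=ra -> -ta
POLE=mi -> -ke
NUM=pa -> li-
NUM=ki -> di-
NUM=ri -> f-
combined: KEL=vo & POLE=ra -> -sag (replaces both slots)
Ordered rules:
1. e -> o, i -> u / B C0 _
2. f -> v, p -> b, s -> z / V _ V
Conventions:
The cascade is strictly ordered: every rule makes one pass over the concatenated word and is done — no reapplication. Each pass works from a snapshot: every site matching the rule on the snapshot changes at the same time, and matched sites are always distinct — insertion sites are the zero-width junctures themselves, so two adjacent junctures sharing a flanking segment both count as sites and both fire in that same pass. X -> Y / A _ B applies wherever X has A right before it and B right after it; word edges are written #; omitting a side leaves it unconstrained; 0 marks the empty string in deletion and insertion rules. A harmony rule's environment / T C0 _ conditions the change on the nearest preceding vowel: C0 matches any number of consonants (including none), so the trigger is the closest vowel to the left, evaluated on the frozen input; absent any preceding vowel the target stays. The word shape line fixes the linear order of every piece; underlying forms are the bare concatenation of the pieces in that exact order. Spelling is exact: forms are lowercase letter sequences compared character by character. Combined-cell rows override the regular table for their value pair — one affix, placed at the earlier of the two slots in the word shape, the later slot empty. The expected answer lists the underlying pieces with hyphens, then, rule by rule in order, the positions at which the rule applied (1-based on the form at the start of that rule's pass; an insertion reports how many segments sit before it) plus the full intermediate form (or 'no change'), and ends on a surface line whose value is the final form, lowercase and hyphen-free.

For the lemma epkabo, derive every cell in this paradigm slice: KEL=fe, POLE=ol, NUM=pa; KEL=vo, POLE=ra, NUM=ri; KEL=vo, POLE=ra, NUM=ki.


cell KEL=fe, POLE=ol, NUM=pa:
underlying: li-epkabo-i-u
1. e -> o, i -> u / B C0 _: fires at position(s) 9: liepkabouu
2. f -> v, p -> b, s -> z / V _ V: no change
surface: liepkabouu

cell KEL=vo, POLE=ra, NUM=ri:
underlying: f-epkabo-sag
1. e -> o, i -> u / B C0 _: no change
2. f -> v, p -> b, s -> z / V _ V: fires at position(s) 8: fepkabozag
surface: fepkabozag

cell KEL=vo, POLE=ra, NUM=ki:
underlying: di-epkabo-sag
1. e -> o, i -> u / B C0 _: no change
2. f -> v, p -> b, s -> z / V _ V: fires at position(s) 9: diepkabozag
surface: diepkabozag


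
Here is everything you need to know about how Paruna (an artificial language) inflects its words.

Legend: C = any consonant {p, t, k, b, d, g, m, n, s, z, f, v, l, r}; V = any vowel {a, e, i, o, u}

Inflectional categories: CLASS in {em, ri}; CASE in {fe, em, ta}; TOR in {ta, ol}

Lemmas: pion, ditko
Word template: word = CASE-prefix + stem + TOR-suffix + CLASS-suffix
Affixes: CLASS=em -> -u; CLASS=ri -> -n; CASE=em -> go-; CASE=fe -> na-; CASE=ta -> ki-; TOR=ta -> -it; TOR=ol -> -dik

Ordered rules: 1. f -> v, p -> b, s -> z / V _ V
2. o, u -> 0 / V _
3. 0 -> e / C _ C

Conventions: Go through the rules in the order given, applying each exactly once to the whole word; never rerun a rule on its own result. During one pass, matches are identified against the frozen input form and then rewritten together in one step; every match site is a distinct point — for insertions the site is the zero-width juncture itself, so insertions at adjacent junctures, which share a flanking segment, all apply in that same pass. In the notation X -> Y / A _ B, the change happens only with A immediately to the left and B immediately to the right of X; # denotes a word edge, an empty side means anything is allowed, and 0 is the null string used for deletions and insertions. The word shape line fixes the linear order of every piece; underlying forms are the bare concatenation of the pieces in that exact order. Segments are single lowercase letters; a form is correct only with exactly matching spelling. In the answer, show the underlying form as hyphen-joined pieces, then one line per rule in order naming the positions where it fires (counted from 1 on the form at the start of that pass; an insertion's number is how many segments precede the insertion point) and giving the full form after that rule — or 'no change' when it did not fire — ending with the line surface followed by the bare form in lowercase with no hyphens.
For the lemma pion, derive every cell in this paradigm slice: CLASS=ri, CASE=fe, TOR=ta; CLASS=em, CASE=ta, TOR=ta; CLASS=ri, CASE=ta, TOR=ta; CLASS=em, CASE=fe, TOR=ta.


cell CLASS=ri, CASE=fe, TOR=ta:
underlying: na-pion-it-n
1. f -> v, p -> b, s -> z / V _ V: fires at position(s) 3: nabionitn
2. o, u -> 0 / V _: fires at position(s) 5: nabinitn
3. 0 -> e / C _ C: inserts after position(s) 7: nabiniten
surface: nabiniten

cell CLASS=em, CASE=ta, TOR=ta:
underlying: ki-pion-it-u
1. f -> v, p -> b, s -> z / V _ V: fires at position(s) 3: kibionitu
2. o, u -> 0 / V _: fires at position(s) 5: kibinitu
3. 0 -> e / C _ C: no change
surface: kibinitu

cell CLASS=ri, CASE=ta, TOR=ta:
underlying: ki-pion-it-n
1. f -> v, p -> b, s -> z / V _ V: fires at position(s) 3: kibionitn
2. o, u -> 0 / V _: fires at position(s) 5: kibinitn
3. 0 -> e / C _ C: inserts after position(s) 7: kibiniten
surface: kibiniten

cell CLASS=em, CASE=fe, TOR=ta:
underlying: na-pion-it-u
1. f -> v, p -> b, s -> z / V _ V: fires at position(s) 3: nabionitu
2. o, u -> 0 / V _: fires at position(s) 5: nabinitu
3. 0 -> e / C _ C: no change
surface: nabinitu


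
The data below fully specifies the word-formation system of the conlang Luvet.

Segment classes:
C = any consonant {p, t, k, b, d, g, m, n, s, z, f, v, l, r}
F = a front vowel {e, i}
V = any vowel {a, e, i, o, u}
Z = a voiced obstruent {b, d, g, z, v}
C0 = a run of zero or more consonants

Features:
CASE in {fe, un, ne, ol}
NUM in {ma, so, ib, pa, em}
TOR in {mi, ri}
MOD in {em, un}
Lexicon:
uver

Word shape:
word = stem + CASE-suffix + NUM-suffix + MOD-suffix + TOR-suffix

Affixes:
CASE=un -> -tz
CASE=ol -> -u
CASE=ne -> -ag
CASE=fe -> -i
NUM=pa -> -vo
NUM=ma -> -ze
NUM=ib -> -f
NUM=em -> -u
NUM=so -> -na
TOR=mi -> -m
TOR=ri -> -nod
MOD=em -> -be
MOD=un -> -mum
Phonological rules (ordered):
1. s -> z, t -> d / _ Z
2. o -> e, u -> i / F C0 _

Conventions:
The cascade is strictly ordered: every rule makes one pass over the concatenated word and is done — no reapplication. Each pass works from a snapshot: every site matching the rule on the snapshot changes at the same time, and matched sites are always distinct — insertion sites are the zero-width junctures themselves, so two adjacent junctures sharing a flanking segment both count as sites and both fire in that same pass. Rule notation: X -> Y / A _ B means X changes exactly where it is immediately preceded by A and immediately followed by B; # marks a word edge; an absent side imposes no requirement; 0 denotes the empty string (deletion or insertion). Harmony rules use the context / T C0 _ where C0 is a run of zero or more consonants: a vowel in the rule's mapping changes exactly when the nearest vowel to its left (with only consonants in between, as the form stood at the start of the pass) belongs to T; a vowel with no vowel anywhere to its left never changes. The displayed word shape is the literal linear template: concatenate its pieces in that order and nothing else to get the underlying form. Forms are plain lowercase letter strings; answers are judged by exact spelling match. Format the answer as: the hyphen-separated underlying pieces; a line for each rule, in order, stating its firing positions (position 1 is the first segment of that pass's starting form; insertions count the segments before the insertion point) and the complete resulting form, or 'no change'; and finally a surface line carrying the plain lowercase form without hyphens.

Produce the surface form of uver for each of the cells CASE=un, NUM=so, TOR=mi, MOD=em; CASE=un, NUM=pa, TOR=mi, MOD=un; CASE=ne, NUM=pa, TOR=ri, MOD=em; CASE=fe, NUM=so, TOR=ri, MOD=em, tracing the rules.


cell CASE=un, NUM=so, TOR=mi, MOD=em:
underlying: uver-tz-na-be-m
1. s -> z, t -> d / _ Z: fires at position(s) 5: uverdznabem
2. o -> e, u -> i / F C0 _: no change
surface: uverdznabem

cell CASE=un, NUM=pa, TOR=mi, MOD=un:
underlying: uver-tz-vo-mum-m
1. s -> z, t -> d / _ Z: fires at position(s) 5: uverdzvomumm
2. o -> e, u -> i / F C0 _: fires at position(s) 8: uverdzvemumm
surface: uverdzvemumm

cell CASE=ne, NUM=pa, TOR=ri, MOD=em:
underlying: uver-ag-vo-be-nod
1. s -> z, t -> d / _ Z: no change
2. o -> e, u -> i / F C0 _: fires at position(s) 12: uveragvobened
surface: uveragvobened

cell CASE=fe, NUM=so, TOR=ri, MOD=em:
underlying: uver-i-na-be-nod
1. s -> z, t -> d / _ Z: no change
2. o -> e, u -> i / F C0 _: fires at position(s) 11: uverinabened
surface: uverinabened


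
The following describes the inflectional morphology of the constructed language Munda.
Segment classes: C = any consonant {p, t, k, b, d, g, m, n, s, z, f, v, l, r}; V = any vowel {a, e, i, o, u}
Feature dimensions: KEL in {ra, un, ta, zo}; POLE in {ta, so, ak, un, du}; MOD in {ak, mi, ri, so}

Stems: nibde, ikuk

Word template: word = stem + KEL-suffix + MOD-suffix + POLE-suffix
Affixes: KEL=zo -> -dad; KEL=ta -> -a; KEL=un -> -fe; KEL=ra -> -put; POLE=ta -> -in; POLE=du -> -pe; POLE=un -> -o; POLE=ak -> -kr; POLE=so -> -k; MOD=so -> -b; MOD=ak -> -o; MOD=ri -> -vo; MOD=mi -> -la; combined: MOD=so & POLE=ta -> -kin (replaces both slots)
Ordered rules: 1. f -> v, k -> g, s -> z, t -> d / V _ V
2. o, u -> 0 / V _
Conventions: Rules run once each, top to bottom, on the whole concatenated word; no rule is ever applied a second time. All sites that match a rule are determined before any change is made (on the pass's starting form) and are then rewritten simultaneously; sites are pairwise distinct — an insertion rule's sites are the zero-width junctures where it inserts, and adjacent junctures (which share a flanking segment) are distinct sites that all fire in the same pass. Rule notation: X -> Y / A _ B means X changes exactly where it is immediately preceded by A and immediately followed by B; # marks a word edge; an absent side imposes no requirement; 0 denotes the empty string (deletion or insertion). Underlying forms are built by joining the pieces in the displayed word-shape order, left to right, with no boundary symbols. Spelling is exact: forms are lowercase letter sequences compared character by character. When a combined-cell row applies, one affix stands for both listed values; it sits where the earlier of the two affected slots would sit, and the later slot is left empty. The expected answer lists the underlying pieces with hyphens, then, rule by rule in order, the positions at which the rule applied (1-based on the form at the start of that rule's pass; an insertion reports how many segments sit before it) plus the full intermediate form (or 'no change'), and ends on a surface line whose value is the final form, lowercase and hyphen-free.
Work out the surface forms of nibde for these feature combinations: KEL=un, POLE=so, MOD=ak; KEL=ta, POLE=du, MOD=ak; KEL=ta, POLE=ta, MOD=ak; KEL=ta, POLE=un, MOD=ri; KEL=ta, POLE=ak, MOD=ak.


cell KEL=un, POLE=so, MOD=ak:
underlying: nibde-fe-o-k
1. f -> v, k -> g, s -> z, t -> d / V _ V: fires at position(s) 6: nibdeveok
2. o, u -> 0 / V _: fires at position(s) 8: nibdevek
surface: nibdevek

cell KEL=ta, POLE=du, MOD=ak:
underlying: nibde-a-o-pe
1. f -> v, k -> g, s -> z, t -> d / V _ V: no change
2. o, u -> 0 / V _: fires at position(s) 7: nibdeape
surface: nibdeape

cell KEL=ta, POLE=ta, MOD=ak:
underlying: nibde-a-o-in
1. f -> v, k -> g, s -> z, t -> d / V _ V: no change
2. o, u -> 0 / V _: fires at position(s) 7: nibdeain
surface: nibdeain

cell KEL=ta, POLE=un, MOD=ri:
underlying: nibde-a-vo-o
1. f -> v, k -> g, s -> z, t -> d / V _ V: no change
2. o, u -> 0 / V _: fires at position(s) 9: nibdeavo
surface: nibdeavo

cell KEL=ta, POLE=ak, MOD=ak:
underlying: nibde-a-o-kr
1. f -> v, k -> g, s -> z, t -> d / V _ V: no change
2. o, u -> 0 / V _: fires at position(s) 7: nibdeakr
surface: nibdeakr


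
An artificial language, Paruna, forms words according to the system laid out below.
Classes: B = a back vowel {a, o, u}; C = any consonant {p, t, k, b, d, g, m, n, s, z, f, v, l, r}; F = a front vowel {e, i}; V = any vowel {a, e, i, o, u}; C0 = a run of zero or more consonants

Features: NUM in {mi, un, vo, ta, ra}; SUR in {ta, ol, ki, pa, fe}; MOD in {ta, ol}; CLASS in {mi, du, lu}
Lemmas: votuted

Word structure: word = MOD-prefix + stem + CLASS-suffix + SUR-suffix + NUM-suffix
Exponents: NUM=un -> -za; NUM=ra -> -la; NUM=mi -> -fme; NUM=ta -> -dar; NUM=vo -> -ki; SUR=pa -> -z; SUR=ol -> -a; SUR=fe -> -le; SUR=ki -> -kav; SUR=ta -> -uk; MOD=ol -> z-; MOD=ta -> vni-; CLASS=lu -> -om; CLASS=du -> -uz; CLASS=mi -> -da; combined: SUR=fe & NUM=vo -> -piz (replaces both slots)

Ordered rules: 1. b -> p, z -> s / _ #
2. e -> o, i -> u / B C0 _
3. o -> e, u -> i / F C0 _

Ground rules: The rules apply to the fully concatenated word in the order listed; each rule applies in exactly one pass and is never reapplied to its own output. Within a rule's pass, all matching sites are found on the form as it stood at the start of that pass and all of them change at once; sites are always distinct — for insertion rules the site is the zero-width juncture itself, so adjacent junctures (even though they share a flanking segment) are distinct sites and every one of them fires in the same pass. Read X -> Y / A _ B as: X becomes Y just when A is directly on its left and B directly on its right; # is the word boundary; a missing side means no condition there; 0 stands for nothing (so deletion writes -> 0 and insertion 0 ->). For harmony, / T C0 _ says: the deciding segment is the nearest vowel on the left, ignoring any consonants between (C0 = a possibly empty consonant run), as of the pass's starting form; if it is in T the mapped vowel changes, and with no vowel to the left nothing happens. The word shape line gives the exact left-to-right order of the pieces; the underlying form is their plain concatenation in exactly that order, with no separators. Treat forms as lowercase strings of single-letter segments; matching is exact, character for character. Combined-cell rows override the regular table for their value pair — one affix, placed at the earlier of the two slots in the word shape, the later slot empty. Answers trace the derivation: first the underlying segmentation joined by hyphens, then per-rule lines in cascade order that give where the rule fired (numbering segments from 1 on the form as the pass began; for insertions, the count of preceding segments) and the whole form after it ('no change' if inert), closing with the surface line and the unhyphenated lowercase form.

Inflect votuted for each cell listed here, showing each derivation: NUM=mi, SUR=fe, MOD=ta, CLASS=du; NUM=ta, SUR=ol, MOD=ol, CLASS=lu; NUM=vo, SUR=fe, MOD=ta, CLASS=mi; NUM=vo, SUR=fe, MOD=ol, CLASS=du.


cell NUM=mi, SUR=fe, MOD=ta, CLASS=du:
underlying: vni-votuted-uz-le-fme
1. b -> p, z -> s / _ #: no change
2. e -> o, i -> u / B C0 _: fires at position(s) 9, 14: vnivotutoduzlofme
3. o -> e, u -> i / F C0 _: fires at position(s) 5: vnivetutoduzlofme
surface: vnivetutoduzlofme

cell NUM=ta, SUR=ol, MOD=ol, CLASS=lu:
underlying: z-votuted-om-a-dar
1. b -> p, z -> s / _ #: no change
2. e -> o, i -> u / B C0 _: fires at position(s) 7: zvotutodomadar
3. o -> e, u -> i / F C0 _: no change
surface: zvotutodomadar

cell NUM=vo, SUR=fe, MOD=ta, CLASS=mi:
underlying: vni-votuted-da-piz
1. b -> p, z -> s / _ #: fires at position(s) 15: vnivotuteddapis
2. e -> o, i -> u / B C0 _: fires at position(s) 9, 14: vnivotutoddapus
3. o -> e, u -> i / F C0 _: fires at position(s) 5: vnivetutoddapus
surface: vnivetutoddapus

cell NUM=vo, SUR=fe, MOD=ol, CLASS=du:
underlying: z-votuted-uz-piz
1. b -> p, z -> s / _ #: fires at position(s) 13: zvotuteduzpis
2. e -> o, i -> u / B C0 _: fires at position(s) 7, 12: zvotutoduzpus
3. o -> e, u -> i / F C0 _: no change
surface: zvotutoduzpus


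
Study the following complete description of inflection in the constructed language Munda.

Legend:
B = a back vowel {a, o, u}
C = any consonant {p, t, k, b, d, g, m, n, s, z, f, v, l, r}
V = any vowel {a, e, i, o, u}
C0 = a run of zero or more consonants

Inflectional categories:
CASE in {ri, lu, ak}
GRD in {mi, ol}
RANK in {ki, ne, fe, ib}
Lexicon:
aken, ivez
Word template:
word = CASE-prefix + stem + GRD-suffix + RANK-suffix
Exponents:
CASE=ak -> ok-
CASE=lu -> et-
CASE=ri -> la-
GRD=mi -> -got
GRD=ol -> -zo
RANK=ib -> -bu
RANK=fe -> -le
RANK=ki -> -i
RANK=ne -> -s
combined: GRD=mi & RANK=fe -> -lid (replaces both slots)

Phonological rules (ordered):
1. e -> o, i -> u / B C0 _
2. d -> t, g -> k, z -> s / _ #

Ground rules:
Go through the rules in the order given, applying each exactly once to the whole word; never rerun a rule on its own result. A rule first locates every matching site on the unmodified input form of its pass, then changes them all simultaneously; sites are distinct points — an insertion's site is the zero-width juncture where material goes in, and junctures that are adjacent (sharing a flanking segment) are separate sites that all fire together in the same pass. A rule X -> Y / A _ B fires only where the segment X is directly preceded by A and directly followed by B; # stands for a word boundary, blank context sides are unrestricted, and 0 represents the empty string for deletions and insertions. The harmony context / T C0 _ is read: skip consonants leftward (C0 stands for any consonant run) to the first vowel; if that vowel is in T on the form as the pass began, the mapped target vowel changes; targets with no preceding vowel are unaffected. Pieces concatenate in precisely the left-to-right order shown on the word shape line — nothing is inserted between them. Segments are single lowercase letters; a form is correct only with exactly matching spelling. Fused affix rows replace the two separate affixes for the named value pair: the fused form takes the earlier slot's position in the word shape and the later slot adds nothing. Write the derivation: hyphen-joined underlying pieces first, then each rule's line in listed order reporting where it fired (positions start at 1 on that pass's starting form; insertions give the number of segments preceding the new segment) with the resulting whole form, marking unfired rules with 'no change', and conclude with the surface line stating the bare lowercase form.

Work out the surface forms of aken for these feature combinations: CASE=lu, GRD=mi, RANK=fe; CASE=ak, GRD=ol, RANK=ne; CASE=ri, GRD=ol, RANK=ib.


cell CASE=lu, GRD=mi, RANK=fe:
underlying: et-aken-lid
1. e -> o, i -> u / B C0 _: fires at position(s) 5: etakonlid
2. d -> t, g -> k, z -> s / _ #: fires at position(s) 9: etakonlit
surface: etakonlit

cell CASE=ak, GRD=ol, RANK=ne:
underlying: ok-aken-zo-s
1. e -> o, i -> u / B C0 _: fires at position(s) 5: okakonzos
2. d -> t, g -> k, z -> s / _ #: no change
surface: okakonzos

cell CASE=ri, GRD=ol, RANK=ib:
underlying: la-aken-zo-bu
1. e -> o, i -> u / B C0 _: fires at position(s) 5: laakonzobu
2. d -> t, g -> k, z -> s / _ #: no change
surface: laakonzobu


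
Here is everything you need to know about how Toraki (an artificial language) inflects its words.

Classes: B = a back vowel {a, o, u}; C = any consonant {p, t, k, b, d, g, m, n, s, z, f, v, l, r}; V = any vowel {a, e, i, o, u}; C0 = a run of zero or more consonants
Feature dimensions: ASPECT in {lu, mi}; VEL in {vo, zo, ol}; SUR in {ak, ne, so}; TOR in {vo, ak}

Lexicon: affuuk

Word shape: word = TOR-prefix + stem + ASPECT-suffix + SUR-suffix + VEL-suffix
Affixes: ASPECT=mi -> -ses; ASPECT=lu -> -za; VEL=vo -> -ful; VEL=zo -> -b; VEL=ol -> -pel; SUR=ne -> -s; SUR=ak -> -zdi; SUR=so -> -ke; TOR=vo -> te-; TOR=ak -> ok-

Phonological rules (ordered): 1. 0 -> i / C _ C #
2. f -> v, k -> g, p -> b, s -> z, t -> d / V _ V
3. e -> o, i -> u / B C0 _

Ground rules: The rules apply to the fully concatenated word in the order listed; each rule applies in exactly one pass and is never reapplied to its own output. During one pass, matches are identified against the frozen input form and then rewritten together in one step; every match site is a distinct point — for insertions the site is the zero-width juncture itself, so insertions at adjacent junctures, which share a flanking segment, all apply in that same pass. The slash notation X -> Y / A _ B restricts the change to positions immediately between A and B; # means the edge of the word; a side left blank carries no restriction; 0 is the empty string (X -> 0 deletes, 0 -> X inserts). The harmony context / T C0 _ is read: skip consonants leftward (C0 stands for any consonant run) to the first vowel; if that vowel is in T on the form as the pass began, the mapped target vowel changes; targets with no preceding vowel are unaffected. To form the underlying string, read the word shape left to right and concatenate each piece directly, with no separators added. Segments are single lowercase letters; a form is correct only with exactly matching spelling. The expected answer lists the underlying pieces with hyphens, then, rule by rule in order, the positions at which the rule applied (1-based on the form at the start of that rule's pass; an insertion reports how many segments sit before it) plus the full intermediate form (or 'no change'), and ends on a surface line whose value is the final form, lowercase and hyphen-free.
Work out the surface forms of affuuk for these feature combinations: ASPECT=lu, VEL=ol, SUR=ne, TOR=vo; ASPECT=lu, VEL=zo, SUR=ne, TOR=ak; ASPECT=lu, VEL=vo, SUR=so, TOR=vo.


cell ASPECT=lu, VEL=ol, SUR=ne, TOR=vo:
underlying: te-affuuk-za-s-pel
1. 0 -> i / C _ C #: no change
2. f -> v, k -> g, p -> b, s -> z, t -> d / V _ V: no change
3. e -> o, i -> u / B C0 _: fires at position(s) 13: teaffuukzaspol
surface: teaffuukzaspol

cell ASPECT=lu, VEL=zo, SUR=ne, TOR=ak:
underlying: ok-affuuk-za-s-b
1. 0 -> i / C _ C #: inserts after position(s) 11: okaffuukzasib
2. f -> v, k -> g, p -> b, s -> z, t -> d / V _ V: fires at position(s) 2, 11: ogaffuukzazib
3. e -> o, i -> u / B C0 _: fires at position(s) 12: ogaffuukzazub
surface: ogaffuukzazub

cell ASPECT=lu, VEL=vo, SUR=so, TOR=vo:
underlying: te-affuuk-za-ke-ful
1. 0 -> i / C _ C #: no change
2. f -> v, k -> g, p -> b, s -> z, t -> d / V _ V: fires at position(s) 11, 13: teaffuukzagevul
3. e -> o, i -> u / B C0 _: fires at position(s) 12: teaffuukzagovul
surface: teaffuukzagovul
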